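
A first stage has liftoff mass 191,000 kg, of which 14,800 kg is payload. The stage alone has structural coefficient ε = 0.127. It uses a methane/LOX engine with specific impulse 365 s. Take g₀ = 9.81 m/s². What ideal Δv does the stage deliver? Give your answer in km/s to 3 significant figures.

Δv ≈ 5.86 km/s

Stage wet mass = m₀ − payload = 191,000 − 14,800 = 176,200 kg.
Stage dry mass = ε × stage wet mass = 0.127 × 176,200 = 22,377.4 kg.
Burnout mass m_f = stage dry + payload = 22,377.4 + 14,800 = 37,177.4 kg.
v_e = Isp · g₀ = 365 × 9.81 = 3580.7 m/s.
Δv = v_e · ln(191,000/37,177.4) = 3580.7 × ln(5.138) = 3580.7 × 1.6366 ≈ 5860 m/s.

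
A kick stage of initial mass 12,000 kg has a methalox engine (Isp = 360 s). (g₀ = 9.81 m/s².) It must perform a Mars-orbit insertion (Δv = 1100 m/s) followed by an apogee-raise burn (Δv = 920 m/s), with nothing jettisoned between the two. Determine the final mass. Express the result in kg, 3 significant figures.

v_e = Isp · g₀ = 360 × 9.81 = 3531.6 m/s.
After the first burn: m = 12000 × exp(−1100/3531.6) = 12000 × 0.73237 = 8,788.44 kg.
After the second burn: m = 8,788.44 × exp(−920/3531.6) = 8,788.44 × 0.77066 = 6,772.9 kg.

final mass ≈ 6770 kg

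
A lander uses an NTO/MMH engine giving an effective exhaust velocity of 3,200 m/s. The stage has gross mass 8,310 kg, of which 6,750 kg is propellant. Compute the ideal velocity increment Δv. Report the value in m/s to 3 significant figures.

Δv ≈ 5350 m/s

m_f = m₀ − m_prop = 8,310 − 6,750 = 1,560 kg.
By the Tsiolkovsky rocket equation, Δv = v_e · ln(m₀/m_f) = 3200.0 × ln(5.327) = 3200.0 × 1.6728 ≈ 5352.9 m/s.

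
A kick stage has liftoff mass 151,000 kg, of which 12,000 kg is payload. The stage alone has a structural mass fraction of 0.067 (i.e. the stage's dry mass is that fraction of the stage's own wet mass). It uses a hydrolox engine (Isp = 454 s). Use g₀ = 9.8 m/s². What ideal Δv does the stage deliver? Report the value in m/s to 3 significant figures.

Δv ≈ 8710 m/s

Stage wet mass = m₀ − payload = 151,000 − 12,000 = 139,000 kg.
Stage dry mass = ε × stage wet mass = 0.067 × 139,000 = 9,313 kg.
Burnout mass m_f = stage dry + payload = 9,313 + 12,000 = 21,313 kg.
v_e = Isp · g₀ = 454 × 9.8 = 4449.2 m/s.
Rocket equation: Δv = v_e · ln(151,000/21,313) = 4449.2 × ln(7.085) = 4449.2 × 1.9580 ≈ 8711 m/s.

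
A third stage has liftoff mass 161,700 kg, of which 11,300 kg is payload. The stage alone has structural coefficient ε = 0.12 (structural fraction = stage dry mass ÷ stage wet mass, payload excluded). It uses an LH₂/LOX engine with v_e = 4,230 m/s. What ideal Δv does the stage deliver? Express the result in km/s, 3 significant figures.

Stage wet mass = m₀ − payload = 161,700 − 11,300 = 150,400 kg.
Stage dry mass = ε × stage wet mass = 0.12 × 150,400 = 18,048 kg.
Burnout mass m_f = stage dry + payload = 18,048 + 11,300 = 29,348 kg.
Using Δv = v_e ln(m₀/m_f): Δv = v_e · ln(161,700/29,348) = 4230.0 × ln(5.51) = 4230.0 × 1.7065 ≈ 7219 m/s.

Δv ≈ 7.22 km/s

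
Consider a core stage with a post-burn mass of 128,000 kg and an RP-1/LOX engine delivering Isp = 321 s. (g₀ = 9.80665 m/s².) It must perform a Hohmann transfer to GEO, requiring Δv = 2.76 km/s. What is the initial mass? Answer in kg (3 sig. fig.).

initial mass ≈ 308000 kg

v_e = Isp · g₀ = 321 × 9.80665 = 3147.9 m/s.
Using Δv = v_e ln(m₀/m_f): m₀/m_f = exp(Δv / v_e) = exp(2760 / 3147.9) = exp(0.8768) = 2.4031.
m₀ = m_f × 2.4031 = 128,000 × 2.4031 = 307,597 kg.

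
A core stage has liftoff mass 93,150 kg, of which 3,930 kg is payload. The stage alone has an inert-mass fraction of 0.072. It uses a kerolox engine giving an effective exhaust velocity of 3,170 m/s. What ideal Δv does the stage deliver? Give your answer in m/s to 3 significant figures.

Δv ≈ 6960 m/s

Stage wet mass = m₀ − payload = 93,150 − 3,930 = 89,220 kg.
Stage dry mass = ε × stage wet mass = 0.072 × 89,220 = 6,423.84 kg.
Burnout mass m_f = stage dry + payload = 6,423.84 + 3,930 = 10,353.84 kg.
From the ideal rocket equation, Δv = v_e · ln(93,150/10,353.84) = 3170.0 × ln(8.997) = 3170.0 × 2.1969 ≈ 6964 m/s.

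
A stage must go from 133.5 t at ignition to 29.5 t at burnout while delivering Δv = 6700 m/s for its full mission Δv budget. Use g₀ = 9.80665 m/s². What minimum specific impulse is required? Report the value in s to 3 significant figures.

Isp ≈ 453 s

ln(m₀/m_f) = ln(133500/29500) = ln(4.525) = 1.5097.
By the Tsiolkovsky rocket equation, v_e = Δv / ln(m₀/m_f) = 6700 / 1.5097 = 4437.9 m/s.
Isp = v_e / g₀ = 4437.9 / 9.80665 = 452.5 s.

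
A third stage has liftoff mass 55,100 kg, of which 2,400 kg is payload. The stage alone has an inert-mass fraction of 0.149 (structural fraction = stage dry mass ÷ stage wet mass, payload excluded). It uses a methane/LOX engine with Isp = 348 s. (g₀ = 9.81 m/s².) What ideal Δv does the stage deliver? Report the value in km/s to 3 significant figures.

Δv ≈ 5.74 km/s

Stage wet mass = m₀ − payload = 55,100 − 2,400 = 52,700 kg.
Stage dry mass = ε × stage wet mass = 0.149 × 52,700 = 7,852.3 kg.
Burnout mass m_f = stage dry + payload = 7,852.3 + 2,400 = 10,252.3 kg.
v_e = Isp · g₀ = 348 × 9.81 = 3413.9 m/s.
By the Tsiolkovsky rocket equation, Δv = v_e · ln(55,100/10,252.3) = 3413.9 × ln(5.374) = 3413.9 × 1.6816 ≈ 5741 m/s.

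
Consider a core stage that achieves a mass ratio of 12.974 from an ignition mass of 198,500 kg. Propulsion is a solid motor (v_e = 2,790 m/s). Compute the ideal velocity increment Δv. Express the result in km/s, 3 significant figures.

Δv ≈ 7.15 km/s

Rocket equation: Δv = v_e · ln(12.974) = 2790.0 × 2.5629 ≈ 7150.6 m/s.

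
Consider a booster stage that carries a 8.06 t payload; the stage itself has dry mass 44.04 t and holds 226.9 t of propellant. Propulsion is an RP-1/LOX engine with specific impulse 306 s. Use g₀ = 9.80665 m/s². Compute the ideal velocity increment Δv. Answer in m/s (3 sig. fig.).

v_e = Isp · g₀ = 306 × 9.80665 = 3000.8 m/s.
m₀ = payload + dry + propellant = 8.06 + 44.04 + 226.9 = 279 t.
m_f = payload + dry = 8.06 + 44.04 = 52.1 t.
By the Tsiolkovsky rocket equation, Δv = v_e · ln(m₀/m_f) = 3000.8 × ln(5.355) = 3000.8 × 1.6780 ≈ 5035.5 m/s.

Δv ≈ 5040 m/s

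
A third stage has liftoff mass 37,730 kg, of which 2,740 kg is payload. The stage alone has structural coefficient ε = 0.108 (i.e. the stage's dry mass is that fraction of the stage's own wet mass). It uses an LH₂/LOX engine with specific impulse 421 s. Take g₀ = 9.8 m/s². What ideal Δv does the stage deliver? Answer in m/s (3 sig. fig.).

Δv ≈ 7240 m/s

Stage wet mass = m₀ − payload = 37,730 − 2,740 = 34,990 kg.
Stage dry mass = ε × stage wet mass = 0.108 × 34,990 = 3,778.92 kg.
Burnout mass m_f = stage dry + payload = 3,778.92 + 2,740 = 6,518.92 kg.
v_e = Isp · g₀ = 421 × 9.8 = 4125.8 m/s.
By the Tsiolkovsky rocket equation, Δv = v_e · ln(37,730/6,518.92) = 4125.8 × ln(5.788) = 4125.8 × 1.7557 ≈ 7244 m/s.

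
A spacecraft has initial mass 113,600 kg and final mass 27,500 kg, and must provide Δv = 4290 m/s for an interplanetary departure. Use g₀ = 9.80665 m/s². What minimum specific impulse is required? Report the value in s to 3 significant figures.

Isp ≈ 308 s

ln(m₀/m_f) = ln(113600/27500) = ln(4.131) = 1.4185.
v_e = Δv / ln(m₀/m_f) = 4290 / 1.4185 = 3024.3 m/s.
Isp = v_e / g₀ = 3024.3 / 9.80665 = 308.4 s.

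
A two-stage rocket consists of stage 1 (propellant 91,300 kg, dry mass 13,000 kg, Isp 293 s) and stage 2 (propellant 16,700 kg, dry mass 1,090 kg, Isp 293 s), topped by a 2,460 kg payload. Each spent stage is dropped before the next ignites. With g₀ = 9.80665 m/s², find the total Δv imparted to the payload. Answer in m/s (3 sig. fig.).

Δv ≈ 8800 m/s

Ignition mass of stage 1 = 91,300+13,000 + 16,700+1,090 + 2,460 = 124,550 kg.
Stage 1: m₀ = 124,550 kg, m_f = 124,550 − 91,300 = 33,250 kg; Δv = 293×9.80665×ln(3.746) = 2873.3×1.3207 ≈ 3795 m/s.
Stage 2: m₀ = 20,250 kg, m_f = 20,250 − 16,700 = 3,550 kg; Δv = 293×9.80665×ln(5.704) = 2873.3×1.7412 ≈ 5003 m/s.
Total Δv = 3795 + 5003 = 8798 m/s.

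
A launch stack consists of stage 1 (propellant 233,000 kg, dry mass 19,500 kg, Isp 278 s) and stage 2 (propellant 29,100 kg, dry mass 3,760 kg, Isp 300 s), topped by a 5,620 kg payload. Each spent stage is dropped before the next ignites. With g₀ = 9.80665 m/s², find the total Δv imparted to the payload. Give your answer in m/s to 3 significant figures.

Δv ≈ 8550 m/s

Ignition mass of stage 1 = 233,000+19,500 + 29,100+3,760 + 5,620 = 290,980 kg.
Stage 1: m₀ = 290,980 kg, m_f = 290,980 − 233,000 = 57,980 kg; Δv = 278×9.80665×ln(5.019) = 2726.2×1.6132 ≈ 4398 m/s.
Stage 2: m₀ = 38,480 kg, m_f = 38,480 − 29,100 = 9,380 kg; Δv = 300×9.80665×ln(4.102) = 2942.0×1.4116 ≈ 4153 m/s.
Total Δv = 4398 + 4153 = 8551 m/s.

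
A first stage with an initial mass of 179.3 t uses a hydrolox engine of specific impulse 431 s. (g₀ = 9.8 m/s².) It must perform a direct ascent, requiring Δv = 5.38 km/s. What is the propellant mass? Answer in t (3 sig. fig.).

v_e = Isp · g₀ = 431 × 9.8 = 4223.8 m/s.
Rocket equation: m₀/m_f = exp(Δv / v_e) = exp(5380 / 4223.8) = exp(1.2737) = 3.5742.
m_f = 179.3 / 3.5742 = 50.1651 t, so propellant = m₀ − m_f = 179.3 − 50.1651 = 129.1349 t.

propellant mass ≈ 129 t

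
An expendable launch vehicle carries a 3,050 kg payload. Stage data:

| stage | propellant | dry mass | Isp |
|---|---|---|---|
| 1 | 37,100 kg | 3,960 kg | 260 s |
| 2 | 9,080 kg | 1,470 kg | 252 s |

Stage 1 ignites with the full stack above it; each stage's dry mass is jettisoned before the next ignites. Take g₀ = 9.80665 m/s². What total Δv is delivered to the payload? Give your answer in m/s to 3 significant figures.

Δv ≈ 5620 m/s

Ignition mass of stage 1 = 37,100+3,960 + 9,080+1,470 + 3,050 = 54,660 kg.
Stage 1: m₀ = 54,660 kg, m_f = 54,660 − 37,100 = 17,560 kg; Δv = 260×9.80665×ln(3.113) = 2549.7×1.1355 ≈ 2895 m/s.
Stage 2: m₀ = 13,600 kg, m_f = 13,600 − 9,080 = 4,520 kg; Δv = 252×9.80665×ln(3.009) = 2471.3×1.1016 ≈ 2722 m/s.
Total Δv = 2895 + 2722 = 5617 m/s.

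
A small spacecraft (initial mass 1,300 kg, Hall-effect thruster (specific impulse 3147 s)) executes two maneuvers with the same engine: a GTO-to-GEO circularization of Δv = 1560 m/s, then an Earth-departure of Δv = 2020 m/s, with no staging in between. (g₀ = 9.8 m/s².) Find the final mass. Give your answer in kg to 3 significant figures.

final mass ≈ 1160 kg

v_e = Isp · g₀ = 3147 × 9.8 = 30840.6 m/s.
After the first burn: m = 1300 × exp(−1560/30840.6) = 1300 × 0.95068 = 1,235.88 kg.
After the second burn: m = 1,235.88 × exp(−2020/30840.6) = 1,235.88 × 0.93660 = 1,157.53 kg.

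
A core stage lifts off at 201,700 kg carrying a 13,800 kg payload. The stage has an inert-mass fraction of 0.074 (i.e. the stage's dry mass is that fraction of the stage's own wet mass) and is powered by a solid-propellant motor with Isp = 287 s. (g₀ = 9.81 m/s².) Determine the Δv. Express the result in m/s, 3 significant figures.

Stage wet mass = m₀ − payload = 201,700 − 13,800 = 187,900 kg.
Stage dry mass = ε × stage wet mass = 0.074 × 187,900 = 13,904.6 kg.
Burnout mass m_f = stage dry + payload = 13,904.6 + 13,800 = 27,704.6 kg.
v_e = Isp · g₀ = 287 × 9.81 = 2815.5 m/s.
Using Δv = v_e ln(m₀/m_f): Δv = v_e · ln(201,700/27,704.6) = 2815.5 × ln(7.28) = 2815.5 × 1.9852 ≈ 5589 m/s.

Δv ≈ 5590 m/s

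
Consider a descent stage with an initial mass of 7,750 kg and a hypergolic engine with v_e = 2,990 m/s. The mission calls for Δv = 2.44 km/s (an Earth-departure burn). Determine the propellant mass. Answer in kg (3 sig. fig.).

propellant mass ≈ 4320 kg

m₀/m_f = exp(Δv / v_e) = exp(2440 / 2990.0) = exp(0.8161) = 2.2616.
m_f = 7,750 / 2.2616 = 3,426.78 kg, so propellant = m₀ − m_f = 7,750 − 3,426.78 = 4,323.22 kg.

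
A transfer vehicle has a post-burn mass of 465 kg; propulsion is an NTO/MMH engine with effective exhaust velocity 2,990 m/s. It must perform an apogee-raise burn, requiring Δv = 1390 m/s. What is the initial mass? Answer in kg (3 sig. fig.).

initial mass ≈ 740 kg

m₀/m_f = exp(Δv / v_e) = exp(1390 / 2990.0) = exp(0.4649) = 1.5918.
m₀ = m_f × 1.5918 = 465 × 1.5918 = 740.187 kg.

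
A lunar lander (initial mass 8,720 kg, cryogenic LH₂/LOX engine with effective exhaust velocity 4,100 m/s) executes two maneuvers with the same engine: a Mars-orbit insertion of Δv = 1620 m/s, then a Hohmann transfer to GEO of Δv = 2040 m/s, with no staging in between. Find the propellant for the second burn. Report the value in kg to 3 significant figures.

propellant for the second burn ≈ 2300 kg

After the first burn: m = 8720 × exp(−1620/4100.0) = 8720 × 0.67360 = 5,873.79 kg.
After the second burn: m = 5,873.79 × exp(−2040/4100.0) = 5,873.79 × 0.60801 = 3,571.32 kg.
Second-burn propellant = 5,873.79 − 3,571.32 = 2,302.47 kg.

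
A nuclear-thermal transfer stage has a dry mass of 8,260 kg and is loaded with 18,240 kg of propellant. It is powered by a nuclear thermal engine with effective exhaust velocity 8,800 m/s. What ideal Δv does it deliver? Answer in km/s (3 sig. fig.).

m₀ = m_dry + m_prop = 8,260 + 18,240 = 26,500 kg.
Using Δv = v_e ln(m₀/m_f): Δv = v_e · ln(m₀/m_f) = 8800.0 × ln(3.208) = 8800.0 × 1.1657 ≈ 10258.3 m/s.

Δv ≈ 10.3 km/s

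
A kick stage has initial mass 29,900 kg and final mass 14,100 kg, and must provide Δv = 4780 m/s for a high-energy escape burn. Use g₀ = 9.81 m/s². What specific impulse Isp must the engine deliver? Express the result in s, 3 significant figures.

ln(m₀/m_f) = ln(29900/14100) = ln(2.121) = 0.7517.
By the Tsiolkovsky rocket equation, v_e = Δv / ln(m₀/m_f) = 4780 / 0.7517 = 6359.1 m/s.
Isp = v_e / g₀ = 6359.1 / 9.81 = 648.2 s.

Isp ≈ 648 s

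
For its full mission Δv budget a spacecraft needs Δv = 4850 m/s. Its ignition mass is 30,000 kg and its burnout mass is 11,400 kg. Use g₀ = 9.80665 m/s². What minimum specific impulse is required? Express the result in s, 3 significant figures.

ln(m₀/m_f) = ln(30000/11400) = ln(2.632) = 0.9676.
Using Δv = v_e ln(m₀/m_f): v_e = Δv / ln(m₀/m_f) = 4850 / 0.9676 = 5012.5 m/s.
Isp = v_e / g₀ = 5012.5 / 9.80665 = 511.1 s.

Isp ≈ 511 s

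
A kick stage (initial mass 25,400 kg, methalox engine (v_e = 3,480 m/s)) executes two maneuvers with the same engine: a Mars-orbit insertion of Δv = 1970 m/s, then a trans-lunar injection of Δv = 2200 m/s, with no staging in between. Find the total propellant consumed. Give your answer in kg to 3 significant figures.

After the first burn: m = 25400 × exp(−1970/3480.0) = 25400 × 0.56774 = 14,420.6 kg.
After the second burn: m = 14,420.6 × exp(−2200/3480.0) = 14,420.6 × 0.53143 = 7,663.54 kg.
Total propellant = m₀ − m_final = 25400 − 7,663.54 = 17,736.46 kg.

total propellant consumed ≈ 17700 kg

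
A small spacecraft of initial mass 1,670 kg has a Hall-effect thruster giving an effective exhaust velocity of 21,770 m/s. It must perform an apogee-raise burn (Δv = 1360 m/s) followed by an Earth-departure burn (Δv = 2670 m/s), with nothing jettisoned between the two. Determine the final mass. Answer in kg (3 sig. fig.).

After the first burn: m = 1670 × exp(−1360/21770.0) = 1670 × 0.93944 = 1,568.86 kg.
After the second burn: m = 1,568.86 × exp(−2670/21770.0) = 1,568.86 × 0.88458 = 1,387.78 kg.

final mass ≈ 1390 kg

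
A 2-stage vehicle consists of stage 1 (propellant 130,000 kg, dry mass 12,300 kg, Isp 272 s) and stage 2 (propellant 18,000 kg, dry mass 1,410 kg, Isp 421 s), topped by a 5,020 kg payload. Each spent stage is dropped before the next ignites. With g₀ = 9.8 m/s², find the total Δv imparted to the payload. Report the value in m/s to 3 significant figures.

Δv ≈ 9540 m/s

Ignition mass of stage 1 = 130,000+12,300 + 18,000+1,410 + 5,020 = 166,730 kg.
Stage 1: m₀ = 166,730 kg, m_f = 166,730 − 130,000 = 36,730 kg; Δv = 272×9.8×ln(4.539) = 2665.6×1.5128 ≈ 4032 m/s.
Stage 2: m₀ = 24,430 kg, m_f = 24,430 − 18,000 = 6,430 kg; Δv = 421×9.8×ln(3.799) = 4125.8×1.3348 ≈ 5507 m/s.
Total Δv = 4032 + 5507 = 9539 m/s.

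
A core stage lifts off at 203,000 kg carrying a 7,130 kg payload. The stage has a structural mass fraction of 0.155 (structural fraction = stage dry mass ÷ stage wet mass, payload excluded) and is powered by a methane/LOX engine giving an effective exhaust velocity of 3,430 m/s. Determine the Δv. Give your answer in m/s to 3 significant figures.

Δv ≈ 5790 m/s

Stage wet mass = m₀ − payload = 203,000 − 7,130 = 195,870 kg.
Stage dry mass = ε × stage wet mass = 0.155 × 195,870 = 30,359.9 kg.
Burnout mass m_f = stage dry + payload = 30,359.9 + 7,130 = 37,489.9 kg.
Δv = v_e · ln(203,000/37,489.9) = 3430.0 × ln(5.415) = 3430.0 × 1.6891 ≈ 5794 m/s.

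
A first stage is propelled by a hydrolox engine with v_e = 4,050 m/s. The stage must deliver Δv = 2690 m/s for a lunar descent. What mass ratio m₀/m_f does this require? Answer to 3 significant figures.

mass ratio ≈ 1.94

From the ideal rocket equation, m₀/m_f = exp(Δv / v_e) = exp(2690 / 4050.0) = exp(0.6642) = 1.9429.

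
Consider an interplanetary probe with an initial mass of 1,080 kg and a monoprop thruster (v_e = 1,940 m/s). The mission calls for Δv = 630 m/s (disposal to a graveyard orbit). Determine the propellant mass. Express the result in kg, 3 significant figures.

By the Tsiolkovsky rocket equation, m₀/m_f = exp(Δv / v_e) = exp(630 / 1940.0) = exp(0.3247) = 1.3837.
m_f = 1,080 / 1.3837 = 780.516 kg, so propellant = m₀ − m_f = 1,080 − 780.516 = 299.484 kg.

propellant mass ≈ 299 kg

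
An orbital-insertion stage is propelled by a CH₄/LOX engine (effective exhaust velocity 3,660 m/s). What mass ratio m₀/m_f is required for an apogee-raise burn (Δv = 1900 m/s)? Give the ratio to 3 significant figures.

Rocket equation: m₀/m_f = exp(Δv / v_e) = exp(1900 / 3660.0) = exp(0.5191) = 1.6806.

mass ratio ≈ 1.68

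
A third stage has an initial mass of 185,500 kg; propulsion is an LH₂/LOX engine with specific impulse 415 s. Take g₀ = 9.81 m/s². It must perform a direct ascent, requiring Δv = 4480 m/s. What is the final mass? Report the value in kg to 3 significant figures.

v_e = Isp · g₀ = 415 × 9.81 = 4071.2 m/s.
By the Tsiolkovsky rocket equation, m₀/m_f = exp(Δv / v_e) = exp(4480 / 4071.2) = exp(1.1004) = 3.0054.
m_f = m₀ / 3.0054 = 185,500 / 3.0054 = 61,722.2 kg.

final mass ≈ 61700 kg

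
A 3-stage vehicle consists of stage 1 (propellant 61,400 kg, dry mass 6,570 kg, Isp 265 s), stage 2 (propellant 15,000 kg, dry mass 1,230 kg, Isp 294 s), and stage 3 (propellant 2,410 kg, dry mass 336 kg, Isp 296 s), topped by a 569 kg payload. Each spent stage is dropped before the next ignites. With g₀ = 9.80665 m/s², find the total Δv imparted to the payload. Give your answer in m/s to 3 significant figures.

Δv ≈ 11100 m/s

Ignition mass of stage 1 = 61,400+6,570 + 15,000+1,230 + 2,410+336 + 569 = 87,515 kg.
Stage 1: m₀ = 87,515 kg, m_f = 87,515 − 61,400 = 26,115 kg; Δv = 265×9.80665×ln(3.351) = 2598.8×1.2093 ≈ 3143 m/s.
Stage 2: m₀ = 19,545 kg, m_f = 19,545 − 15,000 = 4,545 kg; Δv = 294×9.80665×ln(4.3) = 2883.2×1.4587 ≈ 4206 m/s.
Stage 3: m₀ = 3,315 kg, m_f = 3,315 − 2,410 = 905 kg; Δv = 296×9.80665×ln(3.663) = 2902.8×1.2983 ≈ 3769 m/s.
Total Δv = 3143 + 4206 + 3769 = 11118 m/s.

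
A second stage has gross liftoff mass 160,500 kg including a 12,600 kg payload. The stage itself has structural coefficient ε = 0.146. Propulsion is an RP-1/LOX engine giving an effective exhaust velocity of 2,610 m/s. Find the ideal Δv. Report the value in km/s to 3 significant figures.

Δv ≈ 4.04 km/s

Stage wet mass = m₀ − payload = 160,500 − 12,600 = 147,900 kg.
Stage dry mass = ε × stage wet mass = 0.146 × 147,900 = 21,593.4 kg.
Burnout mass m_f = stage dry + payload = 21,593.4 + 12,600 = 34,193.4 kg.
Δv = v_e · ln(160,500/34,193.4) = 2610.0 × ln(4.694) = 2610.0 × 1.5463 ≈ 4036 m/s.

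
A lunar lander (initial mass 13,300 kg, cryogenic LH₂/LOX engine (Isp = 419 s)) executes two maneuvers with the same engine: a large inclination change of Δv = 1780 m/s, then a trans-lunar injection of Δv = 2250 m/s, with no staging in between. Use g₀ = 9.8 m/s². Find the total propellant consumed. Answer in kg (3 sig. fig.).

total propellant consumed ≈ 8320 kg

v_e = Isp · g₀ = 419 × 9.8 = 4106.2 m/s.
After the first burn: m = 13300 × exp(−1780/4106.2) = 13300 × 0.64824 = 8,621.59 kg.
After the second burn: m = 8,621.59 × exp(−2250/4106.2) = 8,621.59 × 0.57813 = 4,984.4 kg.
Total propellant = m₀ − m_final = 13300 − 4,984.4 = 8,315.6 kg.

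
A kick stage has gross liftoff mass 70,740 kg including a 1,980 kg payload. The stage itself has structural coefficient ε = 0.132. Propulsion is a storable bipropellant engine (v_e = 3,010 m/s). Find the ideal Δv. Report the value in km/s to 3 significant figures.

Stage wet mass = m₀ − payload = 70,740 − 1,980 = 68,760 kg.
Stage dry mass = ε × stage wet mass = 0.132 × 68,760 = 9,076.32 kg.
Burnout mass m_f = stage dry + payload = 9,076.32 + 1,980 = 11,056.32 kg.
Rocket equation: Δv = v_e · ln(70,740/11,056.32) = 3010.0 × ln(6.398) = 3010.0 × 1.8560 ≈ 5587 m/s.

Δv ≈ 5.59 km/s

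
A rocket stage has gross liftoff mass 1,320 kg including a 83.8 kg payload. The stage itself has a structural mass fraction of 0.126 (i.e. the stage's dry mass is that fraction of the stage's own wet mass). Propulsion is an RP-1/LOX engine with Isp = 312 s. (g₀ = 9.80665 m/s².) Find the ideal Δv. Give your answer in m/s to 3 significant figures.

Stage wet mass = m₀ − payload = 1,320 − 83.8 = 1,236.2 kg.
Stage dry mass = ε × stage wet mass = 0.126 × 1,236.2 = 155.761 kg.
Burnout mass m_f = stage dry + payload = 155.761 + 83.8 = 239.561 kg.
v_e = Isp · g₀ = 312 × 9.80665 = 3059.7 m/s.
From the ideal rocket equation, Δv = v_e · ln(1,320/239.561) = 3059.7 × ln(5.51) = 3059.7 × 1.7066 ≈ 5222 m/s.

Δv ≈ 5220 m/s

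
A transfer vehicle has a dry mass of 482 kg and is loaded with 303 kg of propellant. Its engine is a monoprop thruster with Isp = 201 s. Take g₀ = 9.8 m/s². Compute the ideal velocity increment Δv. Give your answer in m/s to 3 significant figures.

v_e = Isp · g₀ = 201 × 9.8 = 1969.8 m/s.
m₀ = m_dry + m_prop = 482 + 303 = 785 kg.
Δv = v_e · ln(m₀/m_f) = 1969.8 × ln(1.629) = 1969.8 × 0.4877 ≈ 960.7 m/s.

Δv ≈ 961 m/s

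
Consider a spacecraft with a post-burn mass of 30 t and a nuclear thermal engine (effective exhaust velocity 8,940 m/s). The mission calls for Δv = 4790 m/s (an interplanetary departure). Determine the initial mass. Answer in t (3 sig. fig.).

From the ideal rocket equation, m₀/m_f = exp(Δv / v_e) = exp(4790 / 8940.0) = exp(0.5358) = 1.7088.
m₀ = m_f × 1.7088 = 30 × 1.7088 = 51.264 t.

initial mass ≈ 51.3 t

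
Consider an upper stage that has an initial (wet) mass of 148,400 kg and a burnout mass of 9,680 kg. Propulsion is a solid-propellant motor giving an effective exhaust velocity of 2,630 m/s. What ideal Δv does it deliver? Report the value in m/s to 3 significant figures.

Δv ≈ 7180 m/s

Δv = v_e · ln(m₀/m_f) = 2630.0 × ln(15.33) = 2630.0 × 2.7298 ≈ 7179.5 m/s.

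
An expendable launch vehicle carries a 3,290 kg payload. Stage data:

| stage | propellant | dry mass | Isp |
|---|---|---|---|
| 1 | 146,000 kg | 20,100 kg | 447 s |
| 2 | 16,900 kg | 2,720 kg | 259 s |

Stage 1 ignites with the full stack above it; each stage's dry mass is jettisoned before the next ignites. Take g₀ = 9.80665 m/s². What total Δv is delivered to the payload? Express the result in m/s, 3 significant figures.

Δv ≈ 9890 m/s

Ignition mass of stage 1 = 146,000+20,100 + 16,900+2,720 + 3,290 = 189,010 kg.
Stage 1: m₀ = 189,010 kg, m_f = 189,010 − 146,000 = 43,010 kg; Δv = 447×9.80665×ln(4.395) = 4383.6×1.4804 ≈ 6489 m/s.
Stage 2: m₀ = 22,910 kg, m_f = 22,910 − 16,900 = 6,010 kg; Δv = 259×9.80665×ln(3.812) = 2539.9×1.3381 ≈ 3399 m/s.
Total Δv = 6489 + 3399 = 9888 m/s.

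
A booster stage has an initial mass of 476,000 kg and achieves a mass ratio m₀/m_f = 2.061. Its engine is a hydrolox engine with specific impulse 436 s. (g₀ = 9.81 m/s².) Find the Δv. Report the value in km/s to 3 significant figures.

v_e = Isp · g₀ = 436 × 9.81 = 4277.2 m/s.
Δv = v_e · ln(2.061) = 4277.2 × 0.7232 ≈ 3093.2 m/s.

Δv ≈ 3.09 km/s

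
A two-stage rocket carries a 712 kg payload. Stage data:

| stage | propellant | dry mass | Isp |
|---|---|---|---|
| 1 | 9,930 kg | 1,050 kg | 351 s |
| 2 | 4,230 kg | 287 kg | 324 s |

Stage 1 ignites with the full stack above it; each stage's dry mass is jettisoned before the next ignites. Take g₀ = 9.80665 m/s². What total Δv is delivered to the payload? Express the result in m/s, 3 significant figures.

Δv ≈ 8520 m/s

Ignition mass of stage 1 = 9,930+1,050 + 4,230+287 + 712 = 16,209 kg.
Stage 1: m₀ = 16,209 kg, m_f = 16,209 − 9,930 = 6,279 kg; Δv = 351×9.80665×ln(2.581) = 3442.1×0.9484 ≈ 3264 m/s.
Stage 2: m₀ = 5,229 kg, m_f = 5,229 − 4,230 = 999 kg; Δv = 324×9.80665×ln(5.234) = 3177.4×1.6552 ≈ 5259 m/s.
Total Δv = 3264 + 5259 = 8523 m/s.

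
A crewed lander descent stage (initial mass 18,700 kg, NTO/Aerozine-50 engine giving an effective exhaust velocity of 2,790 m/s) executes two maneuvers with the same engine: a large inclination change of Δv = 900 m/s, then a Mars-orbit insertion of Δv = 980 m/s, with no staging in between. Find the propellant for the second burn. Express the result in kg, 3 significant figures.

propellant for the second burn ≈ 4010 kg

After the first burn: m = 18700 × exp(−900/2790.0) = 18700 × 0.72428 = 13,544 kg.
After the second burn: m = 13,544 × exp(−980/2790.0) = 13,544 × 0.70380 = 9,532.27 kg.
Second-burn propellant = 13,544 − 9,532.27 = 4,011.73 kg.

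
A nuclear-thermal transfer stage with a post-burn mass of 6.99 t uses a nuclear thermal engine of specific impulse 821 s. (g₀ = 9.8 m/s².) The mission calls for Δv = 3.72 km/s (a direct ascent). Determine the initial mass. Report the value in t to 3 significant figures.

v_e = Isp · g₀ = 821 × 9.8 = 8045.8 m/s.
From the ideal rocket equation, m₀/m_f = exp(Δv / v_e) = exp(3720 / 8045.8) = exp(0.4624) = 1.5878.
m₀ = m_f × 1.5878 = 6.99 × 1.5878 = 11.0987 t.

initial mass ≈ 11.1 t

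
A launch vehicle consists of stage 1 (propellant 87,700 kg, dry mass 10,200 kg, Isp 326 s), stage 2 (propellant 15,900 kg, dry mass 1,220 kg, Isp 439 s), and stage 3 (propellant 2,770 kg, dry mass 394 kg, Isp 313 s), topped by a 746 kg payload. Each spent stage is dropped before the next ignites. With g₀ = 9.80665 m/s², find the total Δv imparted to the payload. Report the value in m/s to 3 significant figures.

Ignition mass of stage 1 = 87,700+10,200 + 15,900+1,220 + 2,770+394 + 746 = 118,930 kg.
Stage 1: m₀ = 118,930 kg, m_f = 118,930 − 87,700 = 31,230 kg; Δv = 326×9.80665×ln(3.808) = 3197.0×1.3372 ≈ 4275 m/s.
Stage 2: m₀ = 21,030 kg, m_f = 21,030 − 15,900 = 5,130 kg; Δv = 439×9.80665×ln(4.099) = 4305.1×1.4108 ≈ 6074 m/s.
Stage 3: m₀ = 3,910 kg, m_f = 3,910 − 2,770 = 1,140 kg; Δv = 313×9.80665×ln(3.43) = 3069.5×1.2325 ≈ 3783 m/s.
Total Δv = 4275 + 6074 + 3783 = 14132 m/s.

Δv ≈ 14100 m/s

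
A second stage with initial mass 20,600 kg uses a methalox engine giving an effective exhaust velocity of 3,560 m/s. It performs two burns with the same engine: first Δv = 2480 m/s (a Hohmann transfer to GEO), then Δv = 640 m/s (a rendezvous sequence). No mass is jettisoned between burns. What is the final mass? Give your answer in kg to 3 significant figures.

After the first burn: m = 20600 × exp(−2480/3560.0) = 20600 × 0.49826 = 10,264.2 kg.
After the second burn: m = 10,264.2 × exp(−640/3560.0) = 10,264.2 × 0.83546 = 8,575.33 kg.

final mass ≈ 8580 kg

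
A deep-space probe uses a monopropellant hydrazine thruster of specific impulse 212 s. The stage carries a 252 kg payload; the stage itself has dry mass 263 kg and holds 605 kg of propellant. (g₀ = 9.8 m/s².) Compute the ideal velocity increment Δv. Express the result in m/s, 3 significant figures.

v_e = Isp · g₀ = 212 × 9.8 = 2077.6 m/s.
m₀ = payload + dry + propellant = 252 + 263 + 605 = 1,120 kg.
m_f = payload + dry = 252 + 263 = 515 kg.
Δv = v_e · ln(m₀/m_f) = 2077.6 × ln(2.175) = 2077.6 × 0.7769 ≈ 1614.1 m/s.

Δv ≈ 1610 m/s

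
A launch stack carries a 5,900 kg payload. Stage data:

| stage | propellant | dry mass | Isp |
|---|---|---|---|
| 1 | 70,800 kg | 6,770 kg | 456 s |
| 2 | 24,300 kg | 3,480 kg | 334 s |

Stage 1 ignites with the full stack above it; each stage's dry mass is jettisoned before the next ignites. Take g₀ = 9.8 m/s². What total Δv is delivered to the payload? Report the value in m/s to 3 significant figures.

Ignition mass of stage 1 = 70,800+6,770 + 24,300+3,480 + 5,900 = 111,250 kg.
Stage 1: m₀ = 111,250 kg, m_f = 111,250 − 70,800 = 40,450 kg; Δv = 456×9.8×ln(2.75) = 4468.8×1.0117 ≈ 4521 m/s.
Stage 2: m₀ = 33,680 kg, m_f = 33,680 − 24,300 = 9,380 kg; Δv = 334×9.8×ln(3.591) = 3273.2×1.2783 ≈ 4184 m/s.
Total Δv = 4521 + 4184 = 8705 m/s.

Δv ≈ 8710 m/s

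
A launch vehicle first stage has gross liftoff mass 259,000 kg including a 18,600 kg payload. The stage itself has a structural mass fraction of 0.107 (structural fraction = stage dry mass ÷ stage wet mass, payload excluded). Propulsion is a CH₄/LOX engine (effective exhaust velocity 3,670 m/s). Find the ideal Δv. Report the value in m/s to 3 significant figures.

Δv ≈ 6480 m/s

Stage wet mass = m₀ − payload = 259,000 − 18,600 = 240,400 kg.
Stage dry mass = ε × stage wet mass = 0.107 × 240,400 = 25,722.8 kg.
Burnout mass m_f = stage dry + payload = 25,722.8 + 18,600 = 44,322.8 kg.
Using Δv = v_e ln(m₀/m_f): Δv = v_e · ln(259,000/44,322.8) = 3670.0 × ln(5.843) = 3670.0 × 1.7653 ≈ 6479 m/s.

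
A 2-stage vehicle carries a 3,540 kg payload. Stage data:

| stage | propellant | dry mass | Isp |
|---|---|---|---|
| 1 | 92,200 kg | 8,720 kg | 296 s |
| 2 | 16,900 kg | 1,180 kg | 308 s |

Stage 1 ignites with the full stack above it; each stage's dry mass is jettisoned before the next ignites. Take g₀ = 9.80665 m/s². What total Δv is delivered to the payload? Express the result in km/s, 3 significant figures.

Δv ≈ 8.65 km/s

Ignition mass of stage 1 = 92,200+8,720 + 16,900+1,180 + 3,540 = 122,540 kg.
Stage 1: m₀ = 122,540 kg, m_f = 122,540 − 92,200 = 30,340 kg; Δv = 296×9.80665×ln(4.039) = 2902.8×1.3960 ≈ 4052 m/s.
Stage 2: m₀ = 21,620 kg, m_f = 21,620 − 16,900 = 4,720 kg; Δv = 308×9.80665×ln(4.581) = 3020.4×1.5218 ≈ 4597 m/s.
Total Δv = 4052 + 4597 = 8649 m/s.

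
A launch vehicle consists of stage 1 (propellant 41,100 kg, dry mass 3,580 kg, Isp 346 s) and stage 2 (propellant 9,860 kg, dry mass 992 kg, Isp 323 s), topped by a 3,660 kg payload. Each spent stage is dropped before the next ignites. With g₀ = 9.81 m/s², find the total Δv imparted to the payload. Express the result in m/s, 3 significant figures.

Δv ≈ 7630 m/s

Ignition mass of stage 1 = 41,100+3,580 + 9,860+992 + 3,660 = 59,192 kg.
Stage 1: m₀ = 59,192 kg, m_f = 59,192 − 41,100 = 18,092 kg; Δv = 346×9.81×ln(3.272) = 3394.3×1.1853 ≈ 4023 m/s.
Stage 2: m₀ = 14,512 kg, m_f = 14,512 − 9,860 = 4,652 kg; Δv = 323×9.81×ln(3.12) = 3168.6×1.1377 ≈ 3605 m/s.
Total Δv = 4023 + 3605 = 7628 m/s.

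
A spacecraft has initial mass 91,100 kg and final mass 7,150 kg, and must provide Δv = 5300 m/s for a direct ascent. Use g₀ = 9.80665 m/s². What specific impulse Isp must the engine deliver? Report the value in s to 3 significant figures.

ln(m₀/m_f) = ln(91100/7150) = ln(12.74) = 2.5448.
From the ideal rocket equation, v_e = Δv / ln(m₀/m_f) = 5300 / 2.5448 = 2082.6 m/s.
Isp = v_e / g₀ = 2082.6 / 9.80665 = 212.4 s.

Isp ≈ 212 s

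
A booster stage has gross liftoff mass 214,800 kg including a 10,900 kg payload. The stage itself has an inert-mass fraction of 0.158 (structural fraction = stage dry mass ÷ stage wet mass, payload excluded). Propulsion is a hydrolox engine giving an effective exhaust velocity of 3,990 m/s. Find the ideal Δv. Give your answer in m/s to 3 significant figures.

Stage wet mass = m₀ − payload = 214,800 − 10,900 = 203,900 kg.
Stage dry mass = ε × stage wet mass = 0.158 × 203,900 = 32,216.2 kg.
Burnout mass m_f = stage dry + payload = 32,216.2 + 10,900 = 43,116.2 kg.
From the ideal rocket equation, Δv = v_e · ln(214,800/43,116.2) = 3990.0 × ln(4.982) = 3990.0 × 1.6058 ≈ 6407 m/s.

Δv ≈ 6410 m/s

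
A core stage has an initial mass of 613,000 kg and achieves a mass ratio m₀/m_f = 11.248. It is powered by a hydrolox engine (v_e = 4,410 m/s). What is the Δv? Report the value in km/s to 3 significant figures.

Δv ≈ 10.7 km/s

Using Δv = v_e ln(m₀/m_f): Δv = v_e · ln(11.248) = 4410.0 × 2.4202 ≈ 10673.0 m/s.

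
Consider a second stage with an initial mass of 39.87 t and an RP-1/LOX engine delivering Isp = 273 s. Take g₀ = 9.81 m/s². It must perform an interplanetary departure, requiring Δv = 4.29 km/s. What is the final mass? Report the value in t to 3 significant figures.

v_e = Isp · g₀ = 273 × 9.81 = 2678.1 m/s.
By the Tsiolkovsky rocket equation, m₀/m_f = exp(Δv / v_e) = exp(4290 / 2678.1) = exp(1.6019) = 4.9623.
m_f = m₀ / 4.9623 = 39.87 / 4.9623 = 8.03458 t.

final mass ≈ 8.03 t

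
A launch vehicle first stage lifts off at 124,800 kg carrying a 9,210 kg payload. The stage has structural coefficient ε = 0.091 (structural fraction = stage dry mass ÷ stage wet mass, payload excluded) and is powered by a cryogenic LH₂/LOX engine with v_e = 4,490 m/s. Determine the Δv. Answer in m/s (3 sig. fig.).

Δv ≈ 8280 m/s

Stage wet mass = m₀ − payload = 124,800 − 9,210 = 115,590 kg.
Stage dry mass = ε × stage wet mass = 0.091 × 115,590 = 10,518.7 kg.
Burnout mass m_f = stage dry + payload = 10,518.7 + 9,210 = 19,728.7 kg.
Δv = v_e · ln(124,800/19,728.7) = 4490.0 × ln(6.326) = 4490.0 × 1.8446 ≈ 8282 m/s.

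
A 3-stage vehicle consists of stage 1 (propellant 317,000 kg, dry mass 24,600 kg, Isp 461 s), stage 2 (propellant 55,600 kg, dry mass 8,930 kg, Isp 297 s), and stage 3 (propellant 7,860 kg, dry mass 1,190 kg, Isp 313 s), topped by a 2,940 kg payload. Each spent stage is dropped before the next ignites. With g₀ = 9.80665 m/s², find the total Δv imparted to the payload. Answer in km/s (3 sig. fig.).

Ignition mass of stage 1 = 317,000+24,600 + 55,600+8,930 + 7,860+1,190 + 2,940 = 418,120 kg.
Stage 1: m₀ = 418,120 kg, m_f = 418,120 − 317,000 = 101,120 kg; Δv = 461×9.80665×ln(4.135) = 4520.9×1.4195 ≈ 6417 m/s.
Stage 2: m₀ = 76,520 kg, m_f = 76,520 − 55,600 = 20,920 kg; Δv = 297×9.80665×ln(3.658) = 2912.6×1.2968 ≈ 3777 m/s.
Stage 3: m₀ = 11,990 kg, m_f = 11,990 − 7,860 = 4,130 kg; Δv = 313×9.80665×ln(2.903) = 3069.5×1.0658 ≈ 3271 m/s.
Total Δv = 6417 + 3777 + 3271 = 13465 m/s.

Δv ≈ 13.5 km/s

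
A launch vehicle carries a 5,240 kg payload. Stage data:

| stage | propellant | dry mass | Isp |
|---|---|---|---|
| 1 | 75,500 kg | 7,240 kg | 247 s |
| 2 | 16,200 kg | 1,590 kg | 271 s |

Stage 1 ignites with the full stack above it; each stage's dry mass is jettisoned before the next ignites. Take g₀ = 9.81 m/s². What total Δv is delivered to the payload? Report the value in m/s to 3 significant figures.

Ignition mass of stage 1 = 75,500+7,240 + 16,200+1,590 + 5,240 = 105,770 kg.
Stage 1: m₀ = 105,770 kg, m_f = 105,770 − 75,500 = 30,270 kg; Δv = 247×9.81×ln(3.494) = 2423.1×1.2511 ≈ 3032 m/s.
Stage 2: m₀ = 23,030 kg, m_f = 23,030 − 16,200 = 6,830 kg; Δv = 271×9.81×ln(3.372) = 2658.5×1.2155 ≈ 3231 m/s.
Total Δv = 3032 + 3231 = 6263 m/s.

Δv ≈ 6260 m/s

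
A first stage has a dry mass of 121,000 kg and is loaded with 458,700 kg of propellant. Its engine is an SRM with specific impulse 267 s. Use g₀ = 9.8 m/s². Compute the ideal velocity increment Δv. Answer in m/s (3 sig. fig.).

Δv ≈ 4100 m/s

v_e = Isp · g₀ = 267 × 9.8 = 2616.6 m/s.
m₀ = m_dry + m_prop = 121,000 + 458,700 = 579,700 kg.
Using Δv = v_e ln(m₀/m_f): Δv = v_e · ln(m₀/m_f) = 2616.6 × ln(4.791) = 2616.6 × 1.5667 ≈ 4099.5 m/s.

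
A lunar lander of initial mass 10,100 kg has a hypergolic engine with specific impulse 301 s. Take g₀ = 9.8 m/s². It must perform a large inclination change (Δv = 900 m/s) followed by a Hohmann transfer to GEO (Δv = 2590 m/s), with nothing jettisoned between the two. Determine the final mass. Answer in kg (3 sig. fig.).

v_e = Isp · g₀ = 301 × 9.8 = 2949.8 m/s.
After the first burn: m = 10100 × exp(−900/2949.8) = 10100 × 0.73705 = 7,444.21 kg.
After the second burn: m = 7,444.21 × exp(−2590/2949.8) = 7,444.21 × 0.41560 = 3,093.81 kg.

final mass ≈ 3090 kg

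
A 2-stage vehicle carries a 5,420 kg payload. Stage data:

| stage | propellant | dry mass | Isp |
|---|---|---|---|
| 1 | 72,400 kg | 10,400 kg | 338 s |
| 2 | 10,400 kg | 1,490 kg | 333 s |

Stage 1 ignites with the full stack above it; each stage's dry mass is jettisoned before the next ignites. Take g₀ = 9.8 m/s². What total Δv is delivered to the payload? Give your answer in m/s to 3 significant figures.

Ignition mass of stage 1 = 72,400+10,400 + 10,400+1,490 + 5,420 = 100,110 kg.
Stage 1: m₀ = 100,110 kg, m_f = 100,110 − 72,400 = 27,710 kg; Δv = 338×9.8×ln(3.613) = 3312.4×1.2845 ≈ 4255 m/s.
Stage 2: m₀ = 17,310 kg, m_f = 17,310 − 10,400 = 6,910 kg; Δv = 333×9.8×ln(2.505) = 3263.4×0.9183 ≈ 2997 m/s.
Total Δv = 4255 + 2997 = 7252 m/s.

Δv ≈ 7250 m/s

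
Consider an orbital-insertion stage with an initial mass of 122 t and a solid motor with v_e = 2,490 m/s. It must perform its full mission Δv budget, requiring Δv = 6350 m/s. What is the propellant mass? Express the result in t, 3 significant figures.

propellant mass ≈ 112 t

m₀/m_f = exp(Δv / v_e) = exp(6350 / 2490.0) = exp(2.5502) = 12.8097.
m_f = 122 / 12.8097 = 9.52403 t, so propellant = m₀ − m_f = 122 − 9.52403 = 112.47597 t.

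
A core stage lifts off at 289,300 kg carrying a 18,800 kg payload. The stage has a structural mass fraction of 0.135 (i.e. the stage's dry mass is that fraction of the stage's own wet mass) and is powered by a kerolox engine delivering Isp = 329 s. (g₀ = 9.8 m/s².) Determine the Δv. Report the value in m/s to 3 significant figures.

Stage wet mass = m₀ − payload = 289,300 − 18,800 = 270,500 kg.
Stage dry mass = ε × stage wet mass = 0.135 × 270,500 = 36,517.5 kg.
Burnout mass m_f = stage dry + payload = 36,517.5 + 18,800 = 55,317.5 kg.
v_e = Isp · g₀ = 329 × 9.8 = 3224.2 m/s.
Δv = v_e · ln(289,300/55,317.5) = 3224.2 × ln(5.23) = 3224.2 × 1.6544 ≈ 5334 m/s.

Δv ≈ 5330 m/s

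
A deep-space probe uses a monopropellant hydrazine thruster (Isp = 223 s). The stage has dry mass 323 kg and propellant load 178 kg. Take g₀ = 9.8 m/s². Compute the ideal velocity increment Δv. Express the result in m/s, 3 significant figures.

Δv ≈ 959 m/s

v_e = Isp · g₀ = 223 × 9.8 = 2185.4 m/s.
m₀ = m_dry + m_prop = 323 + 178 = 501 kg.
Δv = v_e · ln(m₀/m_f) = 2185.4 × ln(1.551) = 2185.4 × 0.4390 ≈ 959.3 m/s.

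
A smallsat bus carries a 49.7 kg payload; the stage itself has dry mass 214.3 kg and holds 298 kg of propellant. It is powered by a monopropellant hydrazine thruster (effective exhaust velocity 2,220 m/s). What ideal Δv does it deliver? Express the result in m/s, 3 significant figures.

Δv ≈ 1680 m/s

m₀ = payload + dry + propellant = 49.7 + 214.3 + 298 = 562 kg.
m_f = payload + dry = 49.7 + 214.3 = 264 kg.
By the Tsiolkovsky rocket equation, Δv = v_e · ln(m₀/m_f) = 2220.0 × ln(2.129) = 2220.0 × 0.7556 ≈ 1677.3 m/s.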